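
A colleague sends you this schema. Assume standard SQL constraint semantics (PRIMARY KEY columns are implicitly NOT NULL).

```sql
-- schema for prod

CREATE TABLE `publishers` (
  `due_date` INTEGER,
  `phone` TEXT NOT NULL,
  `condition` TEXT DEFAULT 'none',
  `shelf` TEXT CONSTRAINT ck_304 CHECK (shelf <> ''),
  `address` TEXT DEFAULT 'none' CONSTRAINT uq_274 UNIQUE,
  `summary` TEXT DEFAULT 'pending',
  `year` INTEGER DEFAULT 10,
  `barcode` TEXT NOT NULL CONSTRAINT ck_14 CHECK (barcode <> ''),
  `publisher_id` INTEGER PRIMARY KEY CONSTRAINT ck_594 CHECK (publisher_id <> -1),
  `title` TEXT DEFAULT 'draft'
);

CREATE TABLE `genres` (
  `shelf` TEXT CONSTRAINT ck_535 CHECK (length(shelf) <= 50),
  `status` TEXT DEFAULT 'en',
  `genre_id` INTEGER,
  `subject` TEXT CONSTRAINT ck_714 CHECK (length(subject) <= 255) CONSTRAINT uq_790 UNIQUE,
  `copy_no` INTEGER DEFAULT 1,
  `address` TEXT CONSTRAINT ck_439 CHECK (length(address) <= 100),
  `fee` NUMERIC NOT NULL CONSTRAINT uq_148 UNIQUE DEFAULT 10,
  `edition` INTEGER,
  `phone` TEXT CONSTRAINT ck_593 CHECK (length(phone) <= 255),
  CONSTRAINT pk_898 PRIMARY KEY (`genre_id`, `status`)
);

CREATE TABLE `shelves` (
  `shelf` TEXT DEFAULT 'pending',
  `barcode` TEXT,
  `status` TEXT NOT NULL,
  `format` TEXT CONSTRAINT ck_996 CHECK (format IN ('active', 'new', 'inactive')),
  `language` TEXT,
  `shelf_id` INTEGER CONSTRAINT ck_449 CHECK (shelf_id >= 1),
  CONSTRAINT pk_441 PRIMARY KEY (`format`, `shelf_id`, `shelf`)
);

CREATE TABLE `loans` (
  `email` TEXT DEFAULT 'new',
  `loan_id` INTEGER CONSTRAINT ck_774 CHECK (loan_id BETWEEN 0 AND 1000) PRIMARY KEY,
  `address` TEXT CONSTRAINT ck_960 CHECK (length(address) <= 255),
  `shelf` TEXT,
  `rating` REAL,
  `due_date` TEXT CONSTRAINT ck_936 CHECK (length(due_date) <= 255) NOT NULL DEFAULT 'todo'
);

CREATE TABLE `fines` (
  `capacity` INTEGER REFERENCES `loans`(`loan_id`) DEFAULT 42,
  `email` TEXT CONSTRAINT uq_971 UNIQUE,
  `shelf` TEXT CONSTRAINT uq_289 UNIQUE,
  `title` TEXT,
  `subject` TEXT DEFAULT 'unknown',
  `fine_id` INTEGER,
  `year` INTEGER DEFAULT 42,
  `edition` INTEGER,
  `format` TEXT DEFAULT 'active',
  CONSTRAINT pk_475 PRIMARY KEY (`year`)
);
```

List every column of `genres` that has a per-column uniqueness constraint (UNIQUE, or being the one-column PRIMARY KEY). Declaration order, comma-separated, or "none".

subject, fee

- shelf: no UNIQUE or single-column PK constraint.
- status: part of a composite PRIMARY KEY — only the tuple is unique, not this column on its own.
- genre_id: part of a composite PRIMARY KEY — only the tuple is unique, not this column on its own.
- subject: declared UNIQUE → unique.
- copy_no: no UNIQUE or single-column PK constraint.
- address: no UNIQUE or single-column PK constraint.
- fee: declared UNIQUE → unique.
- edition: no UNIQUE or single-column PK constraint.
- phone: no UNIQUE or single-column PK constraint.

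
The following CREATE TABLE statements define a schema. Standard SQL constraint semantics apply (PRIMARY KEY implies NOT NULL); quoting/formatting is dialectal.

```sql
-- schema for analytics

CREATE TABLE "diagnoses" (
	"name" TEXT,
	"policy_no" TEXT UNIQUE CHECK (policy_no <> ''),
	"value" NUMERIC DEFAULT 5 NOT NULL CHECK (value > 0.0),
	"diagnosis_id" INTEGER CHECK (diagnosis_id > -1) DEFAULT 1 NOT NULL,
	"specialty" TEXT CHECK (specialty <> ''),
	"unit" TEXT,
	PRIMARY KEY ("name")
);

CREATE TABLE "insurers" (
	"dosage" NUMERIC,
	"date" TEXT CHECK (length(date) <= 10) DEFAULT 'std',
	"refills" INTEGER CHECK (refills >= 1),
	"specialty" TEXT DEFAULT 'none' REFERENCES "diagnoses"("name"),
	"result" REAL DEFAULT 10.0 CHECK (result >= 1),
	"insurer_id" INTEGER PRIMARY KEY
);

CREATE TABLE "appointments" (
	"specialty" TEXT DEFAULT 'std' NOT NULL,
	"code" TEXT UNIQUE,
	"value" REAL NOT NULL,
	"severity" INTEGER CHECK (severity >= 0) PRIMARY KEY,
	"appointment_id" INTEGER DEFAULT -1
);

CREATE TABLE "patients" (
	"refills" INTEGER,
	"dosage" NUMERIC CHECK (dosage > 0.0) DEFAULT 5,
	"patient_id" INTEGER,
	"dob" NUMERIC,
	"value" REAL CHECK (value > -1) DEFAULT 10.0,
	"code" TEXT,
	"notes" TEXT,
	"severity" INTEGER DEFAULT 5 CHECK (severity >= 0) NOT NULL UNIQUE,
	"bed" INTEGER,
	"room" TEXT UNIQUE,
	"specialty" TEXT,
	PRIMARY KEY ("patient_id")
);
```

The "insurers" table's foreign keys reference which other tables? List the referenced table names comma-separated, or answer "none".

- specialty REFERENCES diagnoses(name).

diagnoses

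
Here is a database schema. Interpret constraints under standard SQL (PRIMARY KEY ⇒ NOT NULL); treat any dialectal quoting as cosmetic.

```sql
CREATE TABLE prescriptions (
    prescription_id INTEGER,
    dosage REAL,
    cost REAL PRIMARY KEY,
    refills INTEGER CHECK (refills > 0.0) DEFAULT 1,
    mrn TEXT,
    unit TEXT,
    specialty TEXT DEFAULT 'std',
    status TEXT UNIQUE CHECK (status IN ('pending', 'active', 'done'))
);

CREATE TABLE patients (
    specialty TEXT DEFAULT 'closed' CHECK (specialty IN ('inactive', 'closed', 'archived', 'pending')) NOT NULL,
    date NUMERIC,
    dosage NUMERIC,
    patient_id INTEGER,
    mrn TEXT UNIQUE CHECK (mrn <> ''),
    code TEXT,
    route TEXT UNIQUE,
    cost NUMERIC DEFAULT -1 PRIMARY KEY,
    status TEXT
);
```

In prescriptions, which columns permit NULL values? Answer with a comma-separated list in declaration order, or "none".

prescription_id, dosage, refills, mrn, unit, specialty, status

- prescription_id: no NOT NULL constraint applies → nullable.
- dosage: no NOT NULL constraint applies → nullable.
- cost: part of the PRIMARY KEY, which implies NOT NULL → not nullable.
- refills: CHECK does not forbid NULL (a CHECK constraint passes when its expression is NULL) → nullable.
- mrn: no NOT NULL constraint applies → nullable.
- unit: no NOT NULL constraint applies → nullable.
- specialty: DEFAULT only fills an omitted column; an explicit NULL is still allowed → nullable.
- status: CHECK does not forbid NULL (a CHECK constraint passes when its expression is NULL) → nullable.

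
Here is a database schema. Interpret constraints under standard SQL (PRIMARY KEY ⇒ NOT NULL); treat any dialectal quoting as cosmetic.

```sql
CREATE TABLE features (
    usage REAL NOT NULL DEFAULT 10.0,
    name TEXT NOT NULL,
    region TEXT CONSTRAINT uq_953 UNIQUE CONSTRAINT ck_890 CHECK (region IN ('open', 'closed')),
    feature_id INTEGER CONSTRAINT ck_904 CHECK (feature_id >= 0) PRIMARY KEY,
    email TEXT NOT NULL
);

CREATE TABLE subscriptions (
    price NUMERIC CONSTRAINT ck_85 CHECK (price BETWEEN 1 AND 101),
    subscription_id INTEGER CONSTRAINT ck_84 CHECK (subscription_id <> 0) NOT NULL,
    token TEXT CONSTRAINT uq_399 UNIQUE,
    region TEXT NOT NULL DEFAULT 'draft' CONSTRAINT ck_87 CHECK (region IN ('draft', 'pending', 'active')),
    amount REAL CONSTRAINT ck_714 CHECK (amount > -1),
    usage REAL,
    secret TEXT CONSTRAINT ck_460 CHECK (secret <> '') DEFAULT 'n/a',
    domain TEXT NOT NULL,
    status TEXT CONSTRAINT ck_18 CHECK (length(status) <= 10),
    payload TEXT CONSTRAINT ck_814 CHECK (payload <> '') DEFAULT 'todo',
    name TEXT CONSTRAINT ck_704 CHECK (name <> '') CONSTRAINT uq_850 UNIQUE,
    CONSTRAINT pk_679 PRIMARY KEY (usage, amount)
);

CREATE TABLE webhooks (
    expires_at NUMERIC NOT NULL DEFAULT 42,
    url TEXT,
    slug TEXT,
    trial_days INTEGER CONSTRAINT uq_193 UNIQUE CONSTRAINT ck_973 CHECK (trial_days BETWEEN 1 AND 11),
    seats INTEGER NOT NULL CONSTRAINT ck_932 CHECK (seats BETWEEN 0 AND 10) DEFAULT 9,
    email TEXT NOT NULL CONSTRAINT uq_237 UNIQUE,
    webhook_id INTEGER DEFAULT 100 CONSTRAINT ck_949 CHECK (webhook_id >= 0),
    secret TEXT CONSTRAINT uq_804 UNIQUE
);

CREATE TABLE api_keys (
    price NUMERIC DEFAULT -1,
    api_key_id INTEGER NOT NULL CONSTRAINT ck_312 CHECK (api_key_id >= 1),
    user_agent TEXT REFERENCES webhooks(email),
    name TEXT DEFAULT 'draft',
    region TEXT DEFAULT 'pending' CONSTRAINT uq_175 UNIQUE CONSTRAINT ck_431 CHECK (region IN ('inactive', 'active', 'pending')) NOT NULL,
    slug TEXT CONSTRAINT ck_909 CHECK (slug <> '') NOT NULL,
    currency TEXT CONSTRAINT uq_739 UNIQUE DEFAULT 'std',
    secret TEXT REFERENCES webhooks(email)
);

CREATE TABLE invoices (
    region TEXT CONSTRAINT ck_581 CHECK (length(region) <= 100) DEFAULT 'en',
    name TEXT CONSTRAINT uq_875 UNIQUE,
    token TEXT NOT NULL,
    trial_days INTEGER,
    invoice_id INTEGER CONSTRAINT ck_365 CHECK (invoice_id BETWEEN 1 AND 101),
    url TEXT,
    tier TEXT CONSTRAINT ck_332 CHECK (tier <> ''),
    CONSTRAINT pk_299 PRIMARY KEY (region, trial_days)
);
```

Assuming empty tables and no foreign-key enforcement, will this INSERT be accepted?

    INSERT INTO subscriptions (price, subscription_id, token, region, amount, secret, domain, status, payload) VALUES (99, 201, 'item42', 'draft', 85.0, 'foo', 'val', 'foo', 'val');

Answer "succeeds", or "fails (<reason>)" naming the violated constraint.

fails (NOT NULL on usage)

usage is omitted from the column list and has no DEFAULT, so it would receive NULL.
But usage is part of the PRIMARY KEY (implied NOT NULL).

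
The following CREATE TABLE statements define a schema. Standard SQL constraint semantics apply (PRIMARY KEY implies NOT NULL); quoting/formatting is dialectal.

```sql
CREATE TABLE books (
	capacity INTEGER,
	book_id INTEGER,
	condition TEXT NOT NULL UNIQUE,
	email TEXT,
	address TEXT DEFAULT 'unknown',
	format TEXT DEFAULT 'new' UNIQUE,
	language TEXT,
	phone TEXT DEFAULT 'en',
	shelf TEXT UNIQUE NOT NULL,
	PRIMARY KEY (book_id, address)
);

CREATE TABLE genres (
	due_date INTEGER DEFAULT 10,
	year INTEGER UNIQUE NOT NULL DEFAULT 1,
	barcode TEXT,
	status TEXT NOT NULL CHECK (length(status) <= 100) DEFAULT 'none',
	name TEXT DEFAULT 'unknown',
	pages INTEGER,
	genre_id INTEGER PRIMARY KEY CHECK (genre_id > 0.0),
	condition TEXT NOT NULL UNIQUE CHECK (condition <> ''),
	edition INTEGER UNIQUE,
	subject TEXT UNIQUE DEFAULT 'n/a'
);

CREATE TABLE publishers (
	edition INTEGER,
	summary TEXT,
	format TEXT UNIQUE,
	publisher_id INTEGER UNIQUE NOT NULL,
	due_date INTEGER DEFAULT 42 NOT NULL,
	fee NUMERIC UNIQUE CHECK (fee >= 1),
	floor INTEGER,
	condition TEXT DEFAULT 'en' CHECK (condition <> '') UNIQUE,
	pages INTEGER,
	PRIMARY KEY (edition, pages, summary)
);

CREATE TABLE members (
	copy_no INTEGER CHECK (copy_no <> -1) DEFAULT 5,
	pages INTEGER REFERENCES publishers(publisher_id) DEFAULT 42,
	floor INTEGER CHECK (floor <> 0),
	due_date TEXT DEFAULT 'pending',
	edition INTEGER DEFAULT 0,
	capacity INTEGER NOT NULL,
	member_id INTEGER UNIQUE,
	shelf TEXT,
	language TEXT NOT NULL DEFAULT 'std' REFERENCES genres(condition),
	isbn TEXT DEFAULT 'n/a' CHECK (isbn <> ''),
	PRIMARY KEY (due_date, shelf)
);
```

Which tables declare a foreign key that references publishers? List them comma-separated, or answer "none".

members

- members.pages references publishers(publisher_id).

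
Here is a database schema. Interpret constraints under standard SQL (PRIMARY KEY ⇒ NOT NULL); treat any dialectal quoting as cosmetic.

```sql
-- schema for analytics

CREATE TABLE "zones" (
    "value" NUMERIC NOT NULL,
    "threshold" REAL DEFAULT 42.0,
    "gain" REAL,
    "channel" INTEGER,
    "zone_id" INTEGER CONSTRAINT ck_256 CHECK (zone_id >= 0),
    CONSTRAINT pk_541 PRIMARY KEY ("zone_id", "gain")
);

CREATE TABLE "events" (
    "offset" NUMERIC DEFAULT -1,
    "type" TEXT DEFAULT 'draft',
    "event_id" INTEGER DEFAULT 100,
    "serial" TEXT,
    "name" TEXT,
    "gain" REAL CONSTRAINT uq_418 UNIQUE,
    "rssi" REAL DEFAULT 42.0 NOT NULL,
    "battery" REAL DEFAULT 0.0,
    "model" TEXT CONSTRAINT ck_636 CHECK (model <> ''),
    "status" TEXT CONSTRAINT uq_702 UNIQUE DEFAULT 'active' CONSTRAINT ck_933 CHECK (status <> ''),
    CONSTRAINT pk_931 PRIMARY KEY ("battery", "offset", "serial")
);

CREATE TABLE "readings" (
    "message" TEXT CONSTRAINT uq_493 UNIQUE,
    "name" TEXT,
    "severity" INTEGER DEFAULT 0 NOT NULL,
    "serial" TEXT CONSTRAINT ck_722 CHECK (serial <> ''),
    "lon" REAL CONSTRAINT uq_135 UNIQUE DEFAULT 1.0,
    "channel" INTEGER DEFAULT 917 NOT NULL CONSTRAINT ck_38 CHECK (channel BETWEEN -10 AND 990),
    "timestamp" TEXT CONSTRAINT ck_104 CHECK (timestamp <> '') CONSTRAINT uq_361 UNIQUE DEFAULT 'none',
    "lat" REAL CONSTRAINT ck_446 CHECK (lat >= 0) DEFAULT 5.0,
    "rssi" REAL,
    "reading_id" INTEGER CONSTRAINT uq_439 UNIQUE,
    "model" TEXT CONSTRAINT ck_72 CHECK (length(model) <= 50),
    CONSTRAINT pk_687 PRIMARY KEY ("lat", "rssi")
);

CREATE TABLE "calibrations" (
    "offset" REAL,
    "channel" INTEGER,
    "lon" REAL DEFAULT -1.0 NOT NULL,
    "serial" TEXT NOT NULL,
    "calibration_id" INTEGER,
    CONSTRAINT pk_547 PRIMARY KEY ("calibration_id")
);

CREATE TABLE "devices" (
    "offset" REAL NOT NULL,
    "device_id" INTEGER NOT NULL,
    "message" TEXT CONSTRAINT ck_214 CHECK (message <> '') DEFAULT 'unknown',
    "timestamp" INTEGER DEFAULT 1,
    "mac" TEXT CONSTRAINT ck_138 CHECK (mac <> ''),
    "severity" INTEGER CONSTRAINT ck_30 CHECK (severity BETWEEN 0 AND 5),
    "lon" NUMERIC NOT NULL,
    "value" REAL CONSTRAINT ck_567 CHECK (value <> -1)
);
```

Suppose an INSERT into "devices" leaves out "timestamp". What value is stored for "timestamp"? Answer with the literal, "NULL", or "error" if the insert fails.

1

timestamp has an explicit DEFAULT 1.
When the column is omitted from an INSERT, that default is used.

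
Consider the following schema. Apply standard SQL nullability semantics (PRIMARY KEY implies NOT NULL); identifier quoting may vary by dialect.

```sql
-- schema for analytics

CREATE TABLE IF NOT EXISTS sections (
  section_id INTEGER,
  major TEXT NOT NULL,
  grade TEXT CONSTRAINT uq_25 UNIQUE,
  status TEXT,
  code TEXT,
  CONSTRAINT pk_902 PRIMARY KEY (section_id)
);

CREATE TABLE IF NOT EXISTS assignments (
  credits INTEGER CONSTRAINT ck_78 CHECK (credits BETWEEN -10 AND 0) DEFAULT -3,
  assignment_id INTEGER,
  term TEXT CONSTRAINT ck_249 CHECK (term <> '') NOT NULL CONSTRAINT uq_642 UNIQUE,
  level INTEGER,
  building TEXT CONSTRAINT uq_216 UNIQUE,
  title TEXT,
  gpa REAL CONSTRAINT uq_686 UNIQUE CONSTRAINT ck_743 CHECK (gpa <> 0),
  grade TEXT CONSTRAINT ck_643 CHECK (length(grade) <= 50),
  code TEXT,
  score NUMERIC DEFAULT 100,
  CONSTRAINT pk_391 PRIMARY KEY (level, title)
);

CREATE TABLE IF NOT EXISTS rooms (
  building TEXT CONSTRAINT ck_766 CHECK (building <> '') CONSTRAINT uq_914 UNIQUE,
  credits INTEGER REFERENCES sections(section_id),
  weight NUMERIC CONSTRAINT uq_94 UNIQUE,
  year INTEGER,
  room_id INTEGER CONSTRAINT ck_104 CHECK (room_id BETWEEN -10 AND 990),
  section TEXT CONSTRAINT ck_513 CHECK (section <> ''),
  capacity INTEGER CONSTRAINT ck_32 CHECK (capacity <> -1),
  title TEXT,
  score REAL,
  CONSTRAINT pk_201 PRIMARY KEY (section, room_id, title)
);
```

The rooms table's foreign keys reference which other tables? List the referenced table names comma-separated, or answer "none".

sections

- credits REFERENCES sections(section_id).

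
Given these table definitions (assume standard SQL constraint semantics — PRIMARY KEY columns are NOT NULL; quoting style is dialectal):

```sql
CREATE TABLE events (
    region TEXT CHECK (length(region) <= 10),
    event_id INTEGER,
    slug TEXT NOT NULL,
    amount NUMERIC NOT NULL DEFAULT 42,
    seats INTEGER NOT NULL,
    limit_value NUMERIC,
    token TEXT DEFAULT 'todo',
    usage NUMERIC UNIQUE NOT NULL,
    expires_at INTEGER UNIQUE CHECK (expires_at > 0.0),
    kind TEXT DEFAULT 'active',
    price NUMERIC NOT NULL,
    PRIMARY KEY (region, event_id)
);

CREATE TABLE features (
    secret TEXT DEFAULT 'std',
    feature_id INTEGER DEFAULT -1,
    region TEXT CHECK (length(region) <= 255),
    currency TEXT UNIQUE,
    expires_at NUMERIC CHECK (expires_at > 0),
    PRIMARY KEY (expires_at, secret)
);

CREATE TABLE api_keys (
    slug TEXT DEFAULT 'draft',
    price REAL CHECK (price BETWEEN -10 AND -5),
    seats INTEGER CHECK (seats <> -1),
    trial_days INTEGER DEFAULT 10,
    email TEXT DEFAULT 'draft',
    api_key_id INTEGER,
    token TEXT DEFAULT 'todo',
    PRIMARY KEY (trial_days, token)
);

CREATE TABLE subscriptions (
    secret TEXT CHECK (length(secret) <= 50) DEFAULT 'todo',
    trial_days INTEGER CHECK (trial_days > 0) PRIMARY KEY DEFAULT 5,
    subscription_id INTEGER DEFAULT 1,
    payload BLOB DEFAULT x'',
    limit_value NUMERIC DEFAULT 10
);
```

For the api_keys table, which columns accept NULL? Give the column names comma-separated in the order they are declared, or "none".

- slug: DEFAULT only fills an omitted column; an explicit NULL is still allowed → nullable.
- price: CHECK does not forbid NULL (a CHECK constraint passes when its expression is NULL) → nullable.
- seats: CHECK does not forbid NULL (a CHECK constraint passes when its expression is NULL) → nullable.
- trial_days: part of the PRIMARY KEY, which implies NOT NULL → not nullable.
- email: DEFAULT only fills an omitted column; an explicit NULL is still allowed → nullable.
- api_key_id: no NOT NULL constraint applies → nullable.
- token: part of the PRIMARY KEY, which implies NOT NULL → not nullable.

slug, price, seats, email, api_key_id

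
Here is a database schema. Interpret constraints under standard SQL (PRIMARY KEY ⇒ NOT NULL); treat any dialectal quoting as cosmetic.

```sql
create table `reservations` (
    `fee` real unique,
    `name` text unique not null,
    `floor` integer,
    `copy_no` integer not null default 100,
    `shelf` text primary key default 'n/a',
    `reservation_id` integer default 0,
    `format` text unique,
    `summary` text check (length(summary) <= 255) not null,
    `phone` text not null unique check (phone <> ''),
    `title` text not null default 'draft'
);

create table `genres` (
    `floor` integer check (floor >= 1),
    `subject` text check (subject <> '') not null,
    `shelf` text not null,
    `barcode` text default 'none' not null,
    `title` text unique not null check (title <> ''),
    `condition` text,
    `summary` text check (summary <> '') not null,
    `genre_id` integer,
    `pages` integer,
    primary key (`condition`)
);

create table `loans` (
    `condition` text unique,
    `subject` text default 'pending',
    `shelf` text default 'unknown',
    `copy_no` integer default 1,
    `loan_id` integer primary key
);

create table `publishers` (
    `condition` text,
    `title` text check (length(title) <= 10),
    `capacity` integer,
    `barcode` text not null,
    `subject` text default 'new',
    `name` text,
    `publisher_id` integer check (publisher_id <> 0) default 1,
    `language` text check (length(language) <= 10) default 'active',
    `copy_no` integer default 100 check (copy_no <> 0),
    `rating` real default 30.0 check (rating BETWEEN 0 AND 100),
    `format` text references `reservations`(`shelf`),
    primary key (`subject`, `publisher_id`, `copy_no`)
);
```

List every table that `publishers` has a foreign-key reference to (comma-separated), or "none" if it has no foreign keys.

- format REFERENCES reservations(shelf).

reservations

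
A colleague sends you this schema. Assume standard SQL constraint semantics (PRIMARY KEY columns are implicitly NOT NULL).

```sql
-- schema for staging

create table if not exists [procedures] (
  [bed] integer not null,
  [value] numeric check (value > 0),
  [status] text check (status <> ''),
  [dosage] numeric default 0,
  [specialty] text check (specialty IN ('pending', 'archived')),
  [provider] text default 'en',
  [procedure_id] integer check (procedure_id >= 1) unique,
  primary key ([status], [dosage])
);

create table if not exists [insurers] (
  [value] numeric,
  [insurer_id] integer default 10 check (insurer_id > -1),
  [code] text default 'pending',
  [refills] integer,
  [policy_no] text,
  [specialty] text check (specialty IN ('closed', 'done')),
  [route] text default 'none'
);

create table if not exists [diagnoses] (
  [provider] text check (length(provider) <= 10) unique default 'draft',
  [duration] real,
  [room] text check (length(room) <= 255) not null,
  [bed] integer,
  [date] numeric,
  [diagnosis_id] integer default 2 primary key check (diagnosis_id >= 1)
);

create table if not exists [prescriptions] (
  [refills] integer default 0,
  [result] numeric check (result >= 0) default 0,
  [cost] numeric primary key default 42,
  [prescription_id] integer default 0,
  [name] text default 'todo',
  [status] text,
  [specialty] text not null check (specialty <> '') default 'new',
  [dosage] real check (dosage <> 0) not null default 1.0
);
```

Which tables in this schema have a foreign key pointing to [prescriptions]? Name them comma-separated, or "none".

No REFERENCES clause anywhere in the schema names prescriptions.

none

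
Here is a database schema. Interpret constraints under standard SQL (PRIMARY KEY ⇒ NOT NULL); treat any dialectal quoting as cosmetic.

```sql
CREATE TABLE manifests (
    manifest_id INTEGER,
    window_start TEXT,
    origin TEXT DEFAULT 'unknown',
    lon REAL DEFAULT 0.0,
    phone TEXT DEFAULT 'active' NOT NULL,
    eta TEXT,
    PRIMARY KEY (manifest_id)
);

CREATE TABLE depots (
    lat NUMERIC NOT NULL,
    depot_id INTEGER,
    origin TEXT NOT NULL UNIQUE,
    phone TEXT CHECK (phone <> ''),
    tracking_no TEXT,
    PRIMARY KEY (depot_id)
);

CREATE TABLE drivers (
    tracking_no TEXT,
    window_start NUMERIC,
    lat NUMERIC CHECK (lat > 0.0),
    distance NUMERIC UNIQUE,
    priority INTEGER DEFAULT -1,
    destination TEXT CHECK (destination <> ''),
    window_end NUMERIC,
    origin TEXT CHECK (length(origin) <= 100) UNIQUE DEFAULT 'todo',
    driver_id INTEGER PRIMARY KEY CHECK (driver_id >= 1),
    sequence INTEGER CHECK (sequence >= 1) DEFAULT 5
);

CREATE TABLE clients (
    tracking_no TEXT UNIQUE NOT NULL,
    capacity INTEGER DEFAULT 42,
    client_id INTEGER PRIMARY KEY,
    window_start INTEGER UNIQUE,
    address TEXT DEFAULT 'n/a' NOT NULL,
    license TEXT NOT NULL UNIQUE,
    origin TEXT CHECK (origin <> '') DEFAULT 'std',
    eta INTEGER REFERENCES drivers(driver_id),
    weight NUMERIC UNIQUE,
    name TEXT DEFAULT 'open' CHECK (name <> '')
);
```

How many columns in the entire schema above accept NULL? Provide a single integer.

manifests: 4 nullable (window_start, origin, lon, eta — PK (manifest_id) and explicit NOT NULL columns excluded).
depots: 2 nullable (phone, tracking_no — PK (depot_id) and explicit NOT NULL columns excluded).
drivers: 9 nullable (tracking_no, window_start, lat, distance, priority, destination, window_end, origin, sequence — PK (driver_id) and explicit NOT NULL columns excluded).
clients: 6 nullable (capacity, window_start, origin, eta, weight, name — PK (client_id) and explicit NOT NULL columns excluded).
Total: 4 + 2 + 9 + 6 = 21.

21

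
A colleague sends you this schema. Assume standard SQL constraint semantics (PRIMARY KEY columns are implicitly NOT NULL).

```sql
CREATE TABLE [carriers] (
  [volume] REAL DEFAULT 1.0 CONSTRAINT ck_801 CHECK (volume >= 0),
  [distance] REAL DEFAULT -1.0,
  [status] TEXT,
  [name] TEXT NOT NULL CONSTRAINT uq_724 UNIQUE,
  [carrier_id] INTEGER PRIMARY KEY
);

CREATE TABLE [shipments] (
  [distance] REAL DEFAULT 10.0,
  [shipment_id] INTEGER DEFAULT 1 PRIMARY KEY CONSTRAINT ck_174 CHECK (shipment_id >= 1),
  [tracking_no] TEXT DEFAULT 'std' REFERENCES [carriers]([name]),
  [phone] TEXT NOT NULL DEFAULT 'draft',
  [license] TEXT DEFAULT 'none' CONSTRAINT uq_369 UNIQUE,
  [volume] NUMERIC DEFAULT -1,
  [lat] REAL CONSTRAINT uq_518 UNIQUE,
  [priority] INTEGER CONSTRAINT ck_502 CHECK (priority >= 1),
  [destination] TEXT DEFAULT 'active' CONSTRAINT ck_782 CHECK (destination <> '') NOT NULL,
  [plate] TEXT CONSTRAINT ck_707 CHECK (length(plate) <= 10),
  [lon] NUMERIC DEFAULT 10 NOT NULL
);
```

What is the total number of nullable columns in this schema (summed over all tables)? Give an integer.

10

carriers: 3 nullable (volume, distance, status — PK (carrier_id) and explicit NOT NULL columns excluded).
shipments: 7 nullable (distance, tracking_no, license, volume, lat, priority, plate — PK (shipment_id) and explicit NOT NULL columns excluded).
Total: 3 + 7 = 10.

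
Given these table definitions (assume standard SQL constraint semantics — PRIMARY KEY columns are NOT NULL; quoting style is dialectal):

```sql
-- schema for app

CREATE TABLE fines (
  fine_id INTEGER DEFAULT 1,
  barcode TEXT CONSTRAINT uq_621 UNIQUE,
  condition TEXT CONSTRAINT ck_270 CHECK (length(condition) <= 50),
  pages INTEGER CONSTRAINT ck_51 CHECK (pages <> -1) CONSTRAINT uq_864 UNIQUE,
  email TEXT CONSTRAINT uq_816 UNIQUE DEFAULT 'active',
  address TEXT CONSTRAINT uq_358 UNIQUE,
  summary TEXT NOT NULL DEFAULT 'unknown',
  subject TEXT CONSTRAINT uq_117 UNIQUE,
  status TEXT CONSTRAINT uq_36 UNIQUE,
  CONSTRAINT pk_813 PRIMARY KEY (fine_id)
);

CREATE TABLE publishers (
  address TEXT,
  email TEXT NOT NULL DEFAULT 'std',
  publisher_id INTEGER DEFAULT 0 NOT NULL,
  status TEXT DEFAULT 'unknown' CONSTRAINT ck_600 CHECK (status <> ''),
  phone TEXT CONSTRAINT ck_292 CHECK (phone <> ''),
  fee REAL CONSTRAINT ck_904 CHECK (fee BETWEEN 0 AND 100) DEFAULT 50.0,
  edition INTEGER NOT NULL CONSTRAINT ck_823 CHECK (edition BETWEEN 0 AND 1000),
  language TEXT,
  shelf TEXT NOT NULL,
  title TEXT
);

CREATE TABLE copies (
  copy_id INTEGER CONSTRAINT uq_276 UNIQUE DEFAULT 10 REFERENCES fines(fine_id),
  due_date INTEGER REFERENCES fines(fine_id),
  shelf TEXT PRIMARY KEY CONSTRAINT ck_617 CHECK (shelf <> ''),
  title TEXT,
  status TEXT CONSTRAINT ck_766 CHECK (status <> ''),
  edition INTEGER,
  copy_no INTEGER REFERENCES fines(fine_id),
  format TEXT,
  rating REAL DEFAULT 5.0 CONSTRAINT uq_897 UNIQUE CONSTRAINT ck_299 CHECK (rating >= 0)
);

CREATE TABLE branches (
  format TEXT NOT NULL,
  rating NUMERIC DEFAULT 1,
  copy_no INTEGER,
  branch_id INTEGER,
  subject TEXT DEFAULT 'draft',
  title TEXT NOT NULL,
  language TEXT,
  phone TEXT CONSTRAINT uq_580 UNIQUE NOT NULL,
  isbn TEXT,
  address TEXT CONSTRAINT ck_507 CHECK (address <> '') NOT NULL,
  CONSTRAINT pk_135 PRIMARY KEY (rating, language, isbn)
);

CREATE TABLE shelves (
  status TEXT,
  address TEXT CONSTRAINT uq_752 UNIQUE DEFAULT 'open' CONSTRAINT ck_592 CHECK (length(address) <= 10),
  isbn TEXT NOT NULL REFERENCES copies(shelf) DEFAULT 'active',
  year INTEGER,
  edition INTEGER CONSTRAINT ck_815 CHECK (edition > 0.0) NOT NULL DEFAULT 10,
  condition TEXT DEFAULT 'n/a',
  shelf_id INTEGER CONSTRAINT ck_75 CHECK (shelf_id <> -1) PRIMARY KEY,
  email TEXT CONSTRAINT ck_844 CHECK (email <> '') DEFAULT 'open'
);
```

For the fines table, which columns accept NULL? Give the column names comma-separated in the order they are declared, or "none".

barcode, condition, pages, email, address, subject, status

- fine_id: part of the PRIMARY KEY, which implies NOT NULL → not nullable.
- barcode: UNIQUE does not imply NOT NULL → nullable.
- condition: CHECK does not forbid NULL (a CHECK constraint passes when its expression is NULL) → nullable.
- pages: CHECK does not forbid NULL (a CHECK constraint passes when its expression is NULL) → nullable.
- email: UNIQUE does not imply NOT NULL → nullable.
- address: UNIQUE does not imply NOT NULL → nullable.
- summary: declared NOT NULL → not nullable.
- subject: UNIQUE does not imply NOT NULL → nullable.
- status: UNIQUE does not imply NOT NULL → nullable.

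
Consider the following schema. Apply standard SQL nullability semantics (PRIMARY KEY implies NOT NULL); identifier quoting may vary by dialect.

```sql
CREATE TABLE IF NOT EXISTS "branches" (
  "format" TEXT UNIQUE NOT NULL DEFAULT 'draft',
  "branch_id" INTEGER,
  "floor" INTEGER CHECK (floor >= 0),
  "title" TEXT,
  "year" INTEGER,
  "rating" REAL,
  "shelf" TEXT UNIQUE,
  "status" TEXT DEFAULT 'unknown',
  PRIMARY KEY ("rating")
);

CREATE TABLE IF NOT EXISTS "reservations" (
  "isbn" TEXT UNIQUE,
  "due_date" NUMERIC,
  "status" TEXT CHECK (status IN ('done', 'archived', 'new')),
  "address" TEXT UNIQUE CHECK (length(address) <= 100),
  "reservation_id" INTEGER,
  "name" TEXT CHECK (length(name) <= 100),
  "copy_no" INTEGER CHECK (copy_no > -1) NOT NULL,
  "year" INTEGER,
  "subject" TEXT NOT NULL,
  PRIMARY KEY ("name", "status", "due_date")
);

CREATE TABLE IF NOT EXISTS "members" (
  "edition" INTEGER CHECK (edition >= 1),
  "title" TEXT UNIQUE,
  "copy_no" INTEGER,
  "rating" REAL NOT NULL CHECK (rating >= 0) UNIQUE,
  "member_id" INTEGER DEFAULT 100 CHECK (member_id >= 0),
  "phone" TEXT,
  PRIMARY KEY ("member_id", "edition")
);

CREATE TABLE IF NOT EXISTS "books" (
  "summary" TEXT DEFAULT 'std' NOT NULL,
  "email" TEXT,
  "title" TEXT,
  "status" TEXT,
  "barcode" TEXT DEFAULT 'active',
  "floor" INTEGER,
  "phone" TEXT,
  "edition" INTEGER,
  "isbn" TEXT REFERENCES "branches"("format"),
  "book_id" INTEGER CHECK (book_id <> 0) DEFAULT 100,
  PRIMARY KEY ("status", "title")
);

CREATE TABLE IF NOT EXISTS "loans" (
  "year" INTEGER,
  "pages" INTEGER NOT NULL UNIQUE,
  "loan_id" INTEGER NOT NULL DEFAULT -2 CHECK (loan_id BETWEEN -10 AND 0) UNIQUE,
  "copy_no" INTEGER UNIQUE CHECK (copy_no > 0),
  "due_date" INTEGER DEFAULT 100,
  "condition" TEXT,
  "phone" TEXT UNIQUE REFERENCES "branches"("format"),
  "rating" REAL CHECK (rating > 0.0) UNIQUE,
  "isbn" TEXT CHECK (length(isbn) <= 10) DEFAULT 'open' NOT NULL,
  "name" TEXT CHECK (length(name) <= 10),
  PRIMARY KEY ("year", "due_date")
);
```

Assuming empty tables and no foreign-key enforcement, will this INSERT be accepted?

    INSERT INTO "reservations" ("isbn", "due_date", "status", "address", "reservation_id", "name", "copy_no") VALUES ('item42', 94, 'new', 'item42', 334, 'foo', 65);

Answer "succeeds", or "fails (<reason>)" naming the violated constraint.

fails (NOT NULL on subject)

subject is omitted from the column list and has no DEFAULT, so it would receive NULL.
But subject is declared NOT NULL.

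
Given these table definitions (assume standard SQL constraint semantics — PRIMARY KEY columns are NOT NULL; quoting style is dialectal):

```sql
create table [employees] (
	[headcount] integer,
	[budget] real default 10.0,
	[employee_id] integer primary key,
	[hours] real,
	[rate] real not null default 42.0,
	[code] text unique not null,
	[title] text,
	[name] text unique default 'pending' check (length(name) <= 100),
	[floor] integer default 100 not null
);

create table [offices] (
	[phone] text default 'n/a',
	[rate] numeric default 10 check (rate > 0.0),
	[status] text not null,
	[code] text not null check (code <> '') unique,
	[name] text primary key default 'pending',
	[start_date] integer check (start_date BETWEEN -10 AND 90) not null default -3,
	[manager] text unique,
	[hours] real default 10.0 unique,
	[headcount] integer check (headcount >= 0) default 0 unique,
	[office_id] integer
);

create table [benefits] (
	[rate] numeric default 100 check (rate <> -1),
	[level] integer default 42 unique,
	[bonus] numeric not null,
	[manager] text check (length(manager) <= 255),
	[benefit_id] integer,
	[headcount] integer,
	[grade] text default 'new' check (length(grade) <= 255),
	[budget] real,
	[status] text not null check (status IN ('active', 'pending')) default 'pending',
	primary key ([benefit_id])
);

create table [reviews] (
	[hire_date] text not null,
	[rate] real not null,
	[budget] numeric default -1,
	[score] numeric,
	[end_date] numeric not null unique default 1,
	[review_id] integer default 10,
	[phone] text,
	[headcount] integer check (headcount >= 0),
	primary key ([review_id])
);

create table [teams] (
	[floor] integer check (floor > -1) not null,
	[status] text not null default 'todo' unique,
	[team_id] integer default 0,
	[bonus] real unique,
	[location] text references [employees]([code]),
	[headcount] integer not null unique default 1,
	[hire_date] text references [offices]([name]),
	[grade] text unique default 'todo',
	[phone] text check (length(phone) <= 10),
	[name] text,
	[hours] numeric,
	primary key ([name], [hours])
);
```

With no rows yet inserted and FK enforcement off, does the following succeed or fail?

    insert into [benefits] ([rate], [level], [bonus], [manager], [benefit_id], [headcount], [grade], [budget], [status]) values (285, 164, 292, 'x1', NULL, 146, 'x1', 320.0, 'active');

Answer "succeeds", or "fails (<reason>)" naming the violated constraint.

fails (NOT NULL on benefit_id)

benefit_id is explicitly set to NULL, but benefit_id is part of the PRIMARY KEY (implied NOT NULL).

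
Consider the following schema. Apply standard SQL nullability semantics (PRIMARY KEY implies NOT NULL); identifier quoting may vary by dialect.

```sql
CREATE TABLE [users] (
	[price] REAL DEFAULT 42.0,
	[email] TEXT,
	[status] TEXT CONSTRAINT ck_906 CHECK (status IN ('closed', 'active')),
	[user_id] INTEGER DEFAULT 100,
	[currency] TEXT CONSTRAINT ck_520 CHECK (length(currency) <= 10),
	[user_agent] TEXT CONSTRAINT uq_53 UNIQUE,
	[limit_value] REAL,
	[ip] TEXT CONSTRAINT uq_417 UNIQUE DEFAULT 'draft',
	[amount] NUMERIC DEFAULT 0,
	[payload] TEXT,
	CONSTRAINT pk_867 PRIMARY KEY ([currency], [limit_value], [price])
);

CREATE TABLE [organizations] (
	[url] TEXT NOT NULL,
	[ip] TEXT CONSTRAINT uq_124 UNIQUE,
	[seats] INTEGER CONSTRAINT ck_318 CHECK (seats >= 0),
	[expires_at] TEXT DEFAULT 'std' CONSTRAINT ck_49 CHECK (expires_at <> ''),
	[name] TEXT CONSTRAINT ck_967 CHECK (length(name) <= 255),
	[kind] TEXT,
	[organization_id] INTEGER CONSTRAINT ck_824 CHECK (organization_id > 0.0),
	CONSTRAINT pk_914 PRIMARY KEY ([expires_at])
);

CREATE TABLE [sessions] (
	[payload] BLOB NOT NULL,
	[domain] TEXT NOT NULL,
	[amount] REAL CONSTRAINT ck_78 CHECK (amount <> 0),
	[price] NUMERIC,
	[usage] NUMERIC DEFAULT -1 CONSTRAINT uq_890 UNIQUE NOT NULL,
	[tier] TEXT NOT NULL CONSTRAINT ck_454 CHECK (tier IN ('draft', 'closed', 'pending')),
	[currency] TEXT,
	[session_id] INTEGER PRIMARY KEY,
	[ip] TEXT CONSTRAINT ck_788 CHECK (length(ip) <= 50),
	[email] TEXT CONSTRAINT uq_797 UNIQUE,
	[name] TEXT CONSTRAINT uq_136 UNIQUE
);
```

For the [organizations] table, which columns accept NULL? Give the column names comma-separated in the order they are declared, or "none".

ip, seats, name, kind, organization_id

- url: declared NOT NULL → not nullable.
- ip: UNIQUE does not imply NOT NULL → nullable.
- seats: CHECK does not forbid NULL (a CHECK constraint passes when its expression is NULL) → nullable.
- expires_at: part of the PRIMARY KEY, which implies NOT NULL → not nullable.
- name: CHECK does not forbid NULL (a CHECK constraint passes when its expression is NULL) → nullable.
- kind: no NOT NULL constraint applies → nullable.
- organization_id: CHECK does not forbid NULL (a CHECK constraint passes when its expression is NULL) → nullable.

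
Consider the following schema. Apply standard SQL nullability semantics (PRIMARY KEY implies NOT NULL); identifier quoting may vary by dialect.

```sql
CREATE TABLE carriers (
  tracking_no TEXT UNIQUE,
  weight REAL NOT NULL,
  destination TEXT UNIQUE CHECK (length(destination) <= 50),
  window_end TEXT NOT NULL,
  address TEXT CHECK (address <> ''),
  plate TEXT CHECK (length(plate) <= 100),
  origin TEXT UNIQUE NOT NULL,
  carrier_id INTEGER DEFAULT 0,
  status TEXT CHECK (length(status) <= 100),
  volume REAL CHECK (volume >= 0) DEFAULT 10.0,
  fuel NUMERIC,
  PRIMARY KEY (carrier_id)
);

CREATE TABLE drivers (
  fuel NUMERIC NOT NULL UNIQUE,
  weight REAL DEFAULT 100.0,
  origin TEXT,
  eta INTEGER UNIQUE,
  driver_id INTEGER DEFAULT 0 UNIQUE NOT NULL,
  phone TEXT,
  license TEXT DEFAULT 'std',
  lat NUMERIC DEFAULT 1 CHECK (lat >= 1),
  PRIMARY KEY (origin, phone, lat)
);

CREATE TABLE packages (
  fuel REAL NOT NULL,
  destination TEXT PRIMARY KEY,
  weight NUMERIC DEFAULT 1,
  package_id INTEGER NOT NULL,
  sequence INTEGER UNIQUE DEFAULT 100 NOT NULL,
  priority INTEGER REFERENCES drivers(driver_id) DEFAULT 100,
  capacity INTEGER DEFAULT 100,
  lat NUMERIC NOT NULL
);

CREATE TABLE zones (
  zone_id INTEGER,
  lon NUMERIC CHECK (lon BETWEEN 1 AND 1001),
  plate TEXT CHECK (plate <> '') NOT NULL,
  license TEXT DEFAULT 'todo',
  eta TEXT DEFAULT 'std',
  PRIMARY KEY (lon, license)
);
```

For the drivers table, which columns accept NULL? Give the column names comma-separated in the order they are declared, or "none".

- fuel: declared NOT NULL → not nullable.
- weight: DEFAULT only fills an omitted column; an explicit NULL is still allowed → nullable.
- origin: part of the PRIMARY KEY, which implies NOT NULL → not nullable.
- eta: UNIQUE does not imply NOT NULL → nullable.
- driver_id: declared NOT NULL → not nullable.
- phone: part of the PRIMARY KEY, which implies NOT NULL → not nullable.
- license: DEFAULT only fills an omitted column; an explicit NULL is still allowed → nullable.
- lat: part of the PRIMARY KEY, which implies NOT NULL → not nullable.

weight, eta, license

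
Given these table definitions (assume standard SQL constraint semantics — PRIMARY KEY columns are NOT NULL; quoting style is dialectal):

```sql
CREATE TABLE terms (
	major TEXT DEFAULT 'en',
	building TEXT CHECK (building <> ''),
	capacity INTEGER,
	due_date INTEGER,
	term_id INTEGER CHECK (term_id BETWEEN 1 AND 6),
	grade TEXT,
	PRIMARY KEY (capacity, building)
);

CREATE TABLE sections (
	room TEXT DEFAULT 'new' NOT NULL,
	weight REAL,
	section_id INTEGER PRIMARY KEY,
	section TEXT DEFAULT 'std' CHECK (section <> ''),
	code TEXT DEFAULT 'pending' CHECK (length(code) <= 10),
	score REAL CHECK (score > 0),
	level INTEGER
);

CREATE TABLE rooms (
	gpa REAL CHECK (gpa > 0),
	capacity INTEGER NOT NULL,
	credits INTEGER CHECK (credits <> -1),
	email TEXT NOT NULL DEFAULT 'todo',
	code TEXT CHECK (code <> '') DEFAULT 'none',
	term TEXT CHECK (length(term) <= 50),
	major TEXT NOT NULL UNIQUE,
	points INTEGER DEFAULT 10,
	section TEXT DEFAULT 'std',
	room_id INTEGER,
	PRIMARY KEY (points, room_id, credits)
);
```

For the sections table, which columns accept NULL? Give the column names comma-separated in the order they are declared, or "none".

- room: declared NOT NULL → not nullable.
- weight: no NOT NULL constraint applies → nullable.
- section_id: part of the PRIMARY KEY, which implies NOT NULL → not nullable.
- section: CHECK does not forbid NULL (a CHECK constraint passes when its expression is NULL) → nullable.
- code: CHECK does not forbid NULL (a CHECK constraint passes when its expression is NULL) → nullable.
- score: CHECK does not forbid NULL (a CHECK constraint passes when its expression is NULL) → nullable.
- level: no NOT NULL constraint applies → nullable.

weight, section, code, score, level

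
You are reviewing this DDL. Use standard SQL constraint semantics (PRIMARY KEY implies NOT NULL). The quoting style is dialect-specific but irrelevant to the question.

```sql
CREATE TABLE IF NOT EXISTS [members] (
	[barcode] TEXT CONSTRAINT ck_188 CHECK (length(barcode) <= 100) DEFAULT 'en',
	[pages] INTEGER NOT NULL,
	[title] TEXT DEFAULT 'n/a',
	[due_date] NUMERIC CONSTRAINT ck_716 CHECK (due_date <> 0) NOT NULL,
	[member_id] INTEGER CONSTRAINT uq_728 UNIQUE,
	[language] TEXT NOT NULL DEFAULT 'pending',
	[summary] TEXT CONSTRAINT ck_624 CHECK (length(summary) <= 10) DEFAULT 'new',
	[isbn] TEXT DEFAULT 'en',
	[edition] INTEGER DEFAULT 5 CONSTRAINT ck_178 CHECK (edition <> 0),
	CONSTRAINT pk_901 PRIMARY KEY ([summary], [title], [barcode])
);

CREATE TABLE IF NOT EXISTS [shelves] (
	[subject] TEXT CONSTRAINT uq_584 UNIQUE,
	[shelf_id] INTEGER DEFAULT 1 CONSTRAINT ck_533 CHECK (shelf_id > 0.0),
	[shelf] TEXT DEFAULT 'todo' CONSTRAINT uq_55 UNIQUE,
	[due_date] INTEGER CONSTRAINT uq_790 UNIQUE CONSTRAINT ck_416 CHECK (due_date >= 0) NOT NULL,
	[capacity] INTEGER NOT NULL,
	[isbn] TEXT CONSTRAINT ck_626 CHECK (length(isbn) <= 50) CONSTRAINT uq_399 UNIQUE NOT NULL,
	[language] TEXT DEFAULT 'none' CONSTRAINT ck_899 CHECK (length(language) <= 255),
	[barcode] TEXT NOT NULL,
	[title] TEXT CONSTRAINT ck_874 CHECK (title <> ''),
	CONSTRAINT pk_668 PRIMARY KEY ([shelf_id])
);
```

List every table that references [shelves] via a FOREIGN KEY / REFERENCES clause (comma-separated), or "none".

No REFERENCES clause anywhere in the schema names shelves.

none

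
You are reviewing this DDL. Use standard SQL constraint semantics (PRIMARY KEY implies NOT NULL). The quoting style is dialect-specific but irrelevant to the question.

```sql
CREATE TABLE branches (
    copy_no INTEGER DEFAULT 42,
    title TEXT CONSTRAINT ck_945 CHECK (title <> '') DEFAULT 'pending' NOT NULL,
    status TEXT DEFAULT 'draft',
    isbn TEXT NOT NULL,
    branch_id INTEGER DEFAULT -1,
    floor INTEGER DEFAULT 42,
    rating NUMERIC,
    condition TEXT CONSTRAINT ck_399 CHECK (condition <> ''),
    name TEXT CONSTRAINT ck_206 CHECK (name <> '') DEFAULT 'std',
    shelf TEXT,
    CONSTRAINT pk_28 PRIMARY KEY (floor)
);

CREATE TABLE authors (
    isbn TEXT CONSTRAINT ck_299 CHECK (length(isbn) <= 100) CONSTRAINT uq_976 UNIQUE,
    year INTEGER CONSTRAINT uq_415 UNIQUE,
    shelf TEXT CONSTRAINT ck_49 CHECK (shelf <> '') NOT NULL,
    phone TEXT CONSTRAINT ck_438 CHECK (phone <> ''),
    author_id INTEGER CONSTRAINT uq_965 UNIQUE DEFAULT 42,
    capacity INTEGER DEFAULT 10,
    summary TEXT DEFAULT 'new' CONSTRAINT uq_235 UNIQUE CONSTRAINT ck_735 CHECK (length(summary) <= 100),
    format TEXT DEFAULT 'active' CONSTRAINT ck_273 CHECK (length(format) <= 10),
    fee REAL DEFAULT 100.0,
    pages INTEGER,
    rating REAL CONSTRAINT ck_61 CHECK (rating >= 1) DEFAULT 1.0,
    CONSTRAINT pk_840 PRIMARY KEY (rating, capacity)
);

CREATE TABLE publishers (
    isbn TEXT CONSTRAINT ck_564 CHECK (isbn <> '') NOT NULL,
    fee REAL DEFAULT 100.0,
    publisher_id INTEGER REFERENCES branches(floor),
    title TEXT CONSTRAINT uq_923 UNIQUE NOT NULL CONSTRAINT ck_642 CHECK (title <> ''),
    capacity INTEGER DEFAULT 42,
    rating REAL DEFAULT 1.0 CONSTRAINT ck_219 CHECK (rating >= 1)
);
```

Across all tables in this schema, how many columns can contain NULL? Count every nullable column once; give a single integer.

branches: 7 nullable (copy_no, status, branch_id, rating, condition, name, shelf — PK (floor) and explicit NOT NULL columns excluded).
authors: 8 nullable (isbn, year, phone, author_id, summary, format, fee, pages — PK (rating, capacity) and explicit NOT NULL columns excluded).
publishers: 4 nullable (fee, publisher_id, capacity, rating — PK none and explicit NOT NULL columns excluded).
Total: 7 + 8 + 4 = 19.

19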